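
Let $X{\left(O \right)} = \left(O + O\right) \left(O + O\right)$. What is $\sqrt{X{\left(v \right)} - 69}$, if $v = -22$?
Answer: $\sqrt{1867} \approx 43.209$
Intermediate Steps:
$X{\left(O \right)} = 4 O^{2}$ ($X{\left(O \right)} = 2 O 2 O = 4 O^{2}$)
$\sqrt{X{\left(v \right)} - 69} = \sqrt{4 \left(-22\right)^{2} - 69} = \sqrt{4 \cdot 484 - 69} = \sqrt{1936 - 69} = \sqrt{1867}$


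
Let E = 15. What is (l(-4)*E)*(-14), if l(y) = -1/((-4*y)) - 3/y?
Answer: -1155/8 ≈ -144.38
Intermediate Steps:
l(y) = -11/(4*y) (l(y) = -(-1)/(4*y) - 3/y = 1/(4*y) - 3/y = -11/(4*y))
(l(-4)*E)*(-14) = (-11/4/(-4)*15)*(-14) = (-11/4*(-¼)*15)*(-14) = ((11/16)*15)*(-14) = (165/16)*(-14) = -1155/8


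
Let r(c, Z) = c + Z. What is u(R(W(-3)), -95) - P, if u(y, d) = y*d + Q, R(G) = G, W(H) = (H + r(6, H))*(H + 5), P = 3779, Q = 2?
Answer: -3777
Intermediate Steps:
r(c, Z) = Z + c
W(H) = (5 + H)*(6 + 2*H) (W(H) = (H + (H + 6))*(H + 5) = (H + (6 + H))*(5 + H) = (6 + 2*H)*(5 + H) = (5 + H)*(6 + 2*H))
u(y, d) = 2 + d*y (u(y, d) = y*d + 2 = d*y + 2 = 2 + d*y)
u(R(W(-3)), -95) - P = (2 - 95*(30 + 2*(-3)² + 16*(-3))) - 1*3779 = (2 - 95*(30 + 2*9 - 48)) - 3779 = (2 - 95*(30 + 18 - 48)) - 3779 = (2 - 95*0) - 3779 = (2 + 0) - 3779 = 2 - 3779 = -3777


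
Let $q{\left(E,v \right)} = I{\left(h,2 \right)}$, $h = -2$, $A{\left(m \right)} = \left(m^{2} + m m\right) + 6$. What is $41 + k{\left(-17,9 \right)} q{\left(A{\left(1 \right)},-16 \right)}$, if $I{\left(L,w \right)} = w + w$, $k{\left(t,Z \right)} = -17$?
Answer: $-27$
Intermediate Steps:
$A{\left(m \right)} = 6 + 2 m^{2}$ ($A{\left(m \right)} = \left(m^{2} + m^{2}\right) + 6 = 2 m^{2} + 6 = 6 + 2 m^{2}$)
$I{\left(L,w \right)} = 2 w$
$q{\left(E,v \right)} = 4$ ($q{\left(E,v \right)} = 2 \cdot 2 = 4$)
$41 + k{\left(-17,9 \right)} q{\left(A{\left(1 \right)},-16 \right)} = 41 - 68 = -27$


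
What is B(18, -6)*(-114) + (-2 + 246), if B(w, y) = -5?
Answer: 814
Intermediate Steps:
B(18, -6)*(-114) + (-2 + 246) = -5*(-114) + (-2 + 246) = 570 + 244 = 814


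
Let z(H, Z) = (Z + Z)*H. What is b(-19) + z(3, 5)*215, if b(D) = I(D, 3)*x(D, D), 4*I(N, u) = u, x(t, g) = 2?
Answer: 12903/2 ≈ 6451.5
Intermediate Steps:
z(H, Z) = 2*H*Z (z(H, Z) = (2*Z)*H = 2*H*Z)
I(N, u) = u/4
b(D) = 3/2 (b(D) = ((¼)*3)*2 = (¾)*2 = 3/2)
b(-19) + z(3, 5)*215 = 3/2 + (2*3*5)*215 = 3/2 + 30*215 = 3/2 + 6450 = 12903/2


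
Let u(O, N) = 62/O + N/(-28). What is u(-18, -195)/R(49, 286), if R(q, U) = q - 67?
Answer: -887/4536 ≈ -0.19555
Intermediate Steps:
R(q, U) = -67 + q
u(O, N) = 62/O - N/28 (u(O, N) = 62/O + N*(-1/28) = 62/O - N/28)
u(-18, -195)/R(49, 286) = (62/(-18) - 1/28*(-195))/(-67 + 49) = (62*(-1/18) + 195/28)/(-18) = (-31/9 + 195/28)*(-1/18) = (887/252)*(-1/18) = -887/4536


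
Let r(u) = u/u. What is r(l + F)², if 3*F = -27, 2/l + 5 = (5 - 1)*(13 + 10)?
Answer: 1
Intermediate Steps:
l = 2/87 (l = 2/(-5 + (5 - 1)*(13 + 10)) = 2/(-5 + 4*23) = 2/(-5 + 92) = 2/87 ≈ 0.022988)
F = -9 (F = (⅓)*(-27) = -9)
r(u) = 1
r(l + F)² = 1² = 1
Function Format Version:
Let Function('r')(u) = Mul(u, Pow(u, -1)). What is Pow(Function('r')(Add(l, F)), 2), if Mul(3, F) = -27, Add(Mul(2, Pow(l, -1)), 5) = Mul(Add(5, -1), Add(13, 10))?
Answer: 1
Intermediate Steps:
l = Rational(2, 87) (l = Mul(2, Pow(Add(-5, Mul(Add(5, -1), Add(13, 10))), -1)) = Mul(2, Pow(Add(-5, Mul(4, 23)), -1)) = Mul(2, Pow(Add(-5, 92), -1)) = Mul(2, Pow(87, -1)) = Mul(2, Rational(1, 87)) = Rational(2, 87) ≈ 0.022988)
F = -9 (F = Mul(Rational(1, 3), -27) = -9)
Function('r')(u) = 1
Pow(Function('r')(Add(l, F)), 2) = Pow(1, 2) = 1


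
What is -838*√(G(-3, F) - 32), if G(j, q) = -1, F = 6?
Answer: -838*I*√33 ≈ -4813.9*I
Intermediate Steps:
-838*√(G(-3, F) - 32) = -838*√(-1 - 32) = -838*I*√33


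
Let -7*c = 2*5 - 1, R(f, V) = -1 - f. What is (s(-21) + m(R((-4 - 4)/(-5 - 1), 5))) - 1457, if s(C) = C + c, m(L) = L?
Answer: -31114/21 ≈ -1481.6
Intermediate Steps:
c = -9/7 (c = -(2*5 - 1)/7 = -(10 - 1)/7 = -1/7*9 = -9/7 ≈ -1.2857)
s(C) = -9/7 + C (s(C) = C - 9/7 = -9/7 + C)
(s(-21) + m(R((-4 - 4)/(-5 - 1), 5))) - 1457 = ((-9/7 - 21) + (-1 - (-4 - 4)/(-5 - 1))) - 1457 = (-156/7 + (-1 - (-8)/(-6))) - 1457 = (-156/7 + (-1 - (-8)*(-1)/6)) - 1457 = (-156/7 + (-1 - 1*4/3)) - 1457 = (-156/7 + (-1 - 4/3)) - 1457 = (-156/7 - 7/3) - 1457 = -517/21 - 1457 = -31114/21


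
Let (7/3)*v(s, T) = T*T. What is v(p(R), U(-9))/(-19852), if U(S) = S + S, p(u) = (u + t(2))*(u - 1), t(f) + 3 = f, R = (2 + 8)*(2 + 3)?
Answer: -243/34741 ≈ -0.0069946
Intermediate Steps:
R = 50 (R = 10*5 = 50)
t(f) = -3 + f
p(u) = (-1 + u)² (p(u) = (u + (-3 + 2))*(u - 1) = (u - 1)*(-1 + u) = (-1 + u)*(-1 + u) = (-1 + u)²)
U(S) = 2*S
v(s, T) = 3*T²/7 (v(s, T) = 3*(T*T)/7 = 3*T²/7)
v(p(R), U(-9))/(-19852) = (3*(2*(-9))²/7)/(-19852) = ((3/7)*(-18)²)*(-1/19852) = ((3/7)*324)*(-1/19852) = (972/7)*(-1/19852) = -243/34741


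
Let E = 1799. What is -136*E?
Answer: -244664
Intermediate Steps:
-136*E = -136*1799 = -244664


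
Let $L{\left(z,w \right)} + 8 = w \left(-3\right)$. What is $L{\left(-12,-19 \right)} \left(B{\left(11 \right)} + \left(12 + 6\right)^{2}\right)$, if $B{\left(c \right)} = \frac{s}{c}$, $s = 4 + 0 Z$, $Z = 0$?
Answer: $\frac{174832}{11} \approx 15894.0$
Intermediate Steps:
$L{\left(z,w \right)} = -8 - 3 w$ ($L{\left(z,w \right)} = -8 + w \left(-3\right) = -8 - 3 w$)
$s = 4$ ($s = 4 + 0 \cdot 0 = 4 + 0 = 4$)
$B{\left(c \right)} = \frac{4}{c}$
$L{\left(-12,-19 \right)} \left(B{\left(11 \right)} + \left(12 + 6\right)^{2}\right) = \left(-8 - -57\right) \left(\frac{4}{11} + \left(12 + 6\right)^{2}\right) = \left(-8 + 57\right) \left(4 \cdot \frac{1}{11} + 18^{2}\right) = 49 \left(\frac{4}{11} + 324\right) = 49 \cdot \frac{3568}{11} = \frac{174832}{11}$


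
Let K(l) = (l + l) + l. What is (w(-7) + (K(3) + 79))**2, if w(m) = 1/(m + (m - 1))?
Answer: 1739761/225 ≈ 7732.3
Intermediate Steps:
K(l) = 3*l (K(l) = 2*l + l = 3*l)
w(m) = 1/(-1 + 2*m) (w(m) = 1/(m + (-1 + m)) = 1/(-1 + 2*m))
(w(-7) + (K(3) + 79))**2 = (1/(-1 + 2*(-7)) + (3*3 + 79))**2 = (1/(-1 - 14) + (9 + 79))**2 = (1/(-15) + 88)**2 = (-1/15 + 88)**2 = (1319/15)**2 = 1739761/225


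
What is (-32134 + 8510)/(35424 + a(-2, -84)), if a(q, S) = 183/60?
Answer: -472480/708541 ≈ -0.66683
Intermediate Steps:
a(q, S) = 61/20 (a(q, S) = 183*(1/60) = 61/20)
(-32134 + 8510)/(35424 + a(-2, -84)) = (-32134 + 8510)/(35424 + 61/20) = -23624/708541/20 = -23624*20/708541 = -472480/708541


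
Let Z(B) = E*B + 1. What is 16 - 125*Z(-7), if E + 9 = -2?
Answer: -9734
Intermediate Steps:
E = -11 (E = -9 - 2 = -11)
Z(B) = 1 - 11*B (Z(B) = -11*B + 1 = 1 - 11*B)
16 - 125*Z(-7) = 16 - 125*(1 - 11*(-7)) = 16 - 125*(1 + 77) = 16 - 125*78 = 16 - 9750 = -9734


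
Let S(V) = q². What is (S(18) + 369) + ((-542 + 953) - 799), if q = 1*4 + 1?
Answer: 6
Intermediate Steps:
q = 5 (q = 4 + 1 = 5)
S(V) = 25 (S(V) = 5² = 25)
(S(18) + 369) + ((-542 + 953) - 799) = (25 + 369) + ((-542 + 953) - 799) = 394 + (411 - 799) = 394 - 388 = 6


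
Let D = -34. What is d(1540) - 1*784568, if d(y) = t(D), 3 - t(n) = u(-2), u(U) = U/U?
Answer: -784566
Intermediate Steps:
u(U) = 1
t(n) = 2 (t(n) = 3 - 1*1 = 3 - 1 = 2)
d(y) = 2
d(1540) - 1*784568 = 2 - 1*784568 = 2 - 784568 = -784566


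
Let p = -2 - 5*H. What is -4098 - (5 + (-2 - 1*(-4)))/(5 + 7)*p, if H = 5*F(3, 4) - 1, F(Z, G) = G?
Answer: -48497/12 ≈ -4041.4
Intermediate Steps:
H = 19 (H = 5*4 - 1 = 20 - 1 = 19)
p = -97 (p = -2 - 5*19 = -2 - 95 = -97)
-4098 - (5 + (-2 - 1*(-4)))/(5 + 7)*p = -4098 - (5 + (-2 - 1*(-4)))/(5 + 7)*(-97) = -4098 - (5 + (-2 + 4))/12*(-97) = -4098 - (5 + 2)*(1/12)*(-97) = -4098 - 7*(1/12)*(-97) = -4098 - 7*(-97)/12 = -4098 - 1*(-679/12) = -4098 + 679/12 = -48497/12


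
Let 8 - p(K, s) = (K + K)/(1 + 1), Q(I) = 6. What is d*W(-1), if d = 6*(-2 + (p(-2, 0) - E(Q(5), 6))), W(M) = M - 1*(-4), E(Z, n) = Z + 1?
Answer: 18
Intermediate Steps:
E(Z, n) = 1 + Z
W(M) = 4 + M (W(M) = M + 4 = 4 + M)
p(K, s) = 8 - K (p(K, s) = 8 - (K + K)/(1 + 1) = 8 - 2*K/2 = 8 - K)
d = 6 (d = 6*(-2 + ((8 - 1*(-2)) - (1 + 6))) = 6*(-2 + ((8 + 2) - 1*7)) = 6*(-2 + (10 - 7)) = 6*(-2 + 3) = 6*1 = 6)
d*W(-1) = 6*(4 - 1) = 6*3 = 18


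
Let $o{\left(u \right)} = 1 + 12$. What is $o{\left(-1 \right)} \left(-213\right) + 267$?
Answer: $-2502$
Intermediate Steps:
$o{\left(u \right)} = 13$
$o{\left(-1 \right)} \left(-213\right) + 267 = 13 \left(-213\right) + 267 = -2769 + 267 = -2502$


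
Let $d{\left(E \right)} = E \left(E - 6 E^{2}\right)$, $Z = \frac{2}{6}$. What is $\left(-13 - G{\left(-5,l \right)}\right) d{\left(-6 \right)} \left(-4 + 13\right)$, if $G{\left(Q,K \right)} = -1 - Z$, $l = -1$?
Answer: $-139860$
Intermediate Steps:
$Z = \frac{1}{3}$ ($Z = 2 \cdot \frac{1}{6} = \frac{1}{3} \approx 0.33333$)
$G{\left(Q,K \right)} = - \frac{4}{3}$ ($G{\left(Q,K \right)} = -1 - \frac{1}{3} = - \frac{4}{3}$)
$\left(-13 - G{\left(-5,l \right)}\right) d{\left(-6 \right)} \left(-4 + 13\right) = \left(-13 - - \frac{4}{3}\right) \left(-6\right)^{2} \left(1 - -36\right) \left(-4 + 13\right) = \left(-13 + \frac{4}{3}\right) 36 \left(1 + 36\right) 9 = - \frac{35 \cdot 36 \cdot 37}{3} \cdot 9 = \left(- \frac{35}{3}\right) 1332 \cdot 9 = \left(-15540\right) 9 = -139860$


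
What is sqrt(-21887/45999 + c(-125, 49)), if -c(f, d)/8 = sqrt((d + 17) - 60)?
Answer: sqrt(-111864457 - 1880807112*sqrt(6))/15333 ≈ 4.4801*I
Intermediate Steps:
c(f, d) = -8*sqrt(-43 + d) (c(f, d) = -8*sqrt((d + 17) - 60) = -8*sqrt((17 + d) - 60) = -8*sqrt(-43 + d))
sqrt(-21887/45999 + c(-125, 49)) = sqrt(-21887/45999 - 8*sqrt(-43 + 49)) = sqrt(-21887*1/45999 - 8*sqrt(6)) = sqrt(-21887/45999 - 8*sqrt(6))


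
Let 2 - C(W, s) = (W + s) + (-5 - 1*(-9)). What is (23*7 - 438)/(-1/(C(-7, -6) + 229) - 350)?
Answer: 66480/84001 ≈ 0.79142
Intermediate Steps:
C(W, s) = -2 - W - s (C(W, s) = 2 - ((W + s) + (-5 - 1*(-9))) = 2 - ((W + s) + (-5 + 9)) = 2 - ((W + s) + 4) = 2 - (4 + W + s) = 2 + (-4 - W - s) = -2 - W - s)
(23*7 - 438)/(-1/(C(-7, -6) + 229) - 350) = (23*7 - 438)/(-1/((-2 - 1*(-7) - 1*(-6)) + 229) - 350) = (161 - 438)/(-1/((-2 + 7 + 6) + 229) - 350) = -277/(-1/(11 + 229) - 350) = -277/(-1/240 - 350) = -277/(-84001/240) = -277*(-240/84001) = 66480/84001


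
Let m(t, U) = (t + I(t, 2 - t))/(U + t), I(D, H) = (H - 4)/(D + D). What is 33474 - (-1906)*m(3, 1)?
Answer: 414077/12 ≈ 34506.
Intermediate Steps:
I(D, H) = (-4 + H)/(2*D) (I(D, H) = (-4 + H)/((2*D)) = (-4 + H)*(1/(2*D)) = (-4 + H)/(2*D))
m(t, U) = (t + (-2 - t)/(2*t))/(U + t) (m(t, U) = (t + (-4 + (2 - t))/(2*t))/(U + t) = (t + (-2 - t)/(2*t))/(U + t))
33474 - (-1906)*m(3, 1) = 33474 - (-1906)*(-1 + 3**2 - 1/2*3)/(3*(1 + 3)) = 33474 - (-1906)*(1/3)*(-1 + 9 - 3/2)/4 = 33474 - (-1906)*(1/3)*(1/4)*(13/2) = 33474 - (-1906)*13/24 = 33474 - 1*(-12389/12) = 33474 + 12389/12 = 414077/12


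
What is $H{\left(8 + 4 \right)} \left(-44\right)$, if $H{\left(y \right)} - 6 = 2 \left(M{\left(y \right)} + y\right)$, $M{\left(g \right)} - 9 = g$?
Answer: $-3168$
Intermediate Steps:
$M{\left(g \right)} = 9 + g$
$H{\left(y \right)} = 24 + 4 y$ ($H{\left(y \right)} = 6 + 2 \left(\left(9 + y\right) + y\right) = 6 + 2 \left(9 + 2 y\right) = 6 + \left(18 + 4 y\right) = 24 + 4 y$)
$H{\left(8 + 4 \right)} \left(-44\right) = \left(24 + 4 \left(8 + 4\right)\right) \left(-44\right) = \left(24 + 4 \cdot 12\right) \left(-44\right) = \left(24 + 48\right) \left(-44\right) = 72 \left(-44\right) = -3168$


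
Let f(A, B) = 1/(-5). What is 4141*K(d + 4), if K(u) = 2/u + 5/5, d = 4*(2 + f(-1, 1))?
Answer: 136653/28 ≈ 4880.5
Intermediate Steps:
f(A, B) = -⅕
d = 36/5 (d = 4*(2 - ⅕) = 4*(9/5) = 36/5 ≈ 7.2000)
K(u) = 1 + 2/u (K(u) = 2/u + 5*(⅕) = 2/u + 1 = 1 + 2/u)
4141*K(d + 4) = 4141*((2 + (36/5 + 4))/(36/5 + 4)) = 4141*((2 + 56/5)/(56/5)) = 4141*((5/56)*(66/5)) = 4141*(33/28) = 136653/28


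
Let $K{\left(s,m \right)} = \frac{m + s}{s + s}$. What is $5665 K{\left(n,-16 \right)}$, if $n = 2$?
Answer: $- \frac{39655}{2} \approx -19828.0$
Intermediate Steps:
$K{\left(s,m \right)} = \frac{m + s}{2 s}$
$5665 K{\left(n,-16 \right)} = 5665 \frac{-16 + 2}{2 \cdot 2} = 5665 \cdot \frac{1}{2} \cdot \frac{1}{2} \left(-14\right) = 5665 \left(- \frac{7}{2}\right) = - \frac{39655}{2}$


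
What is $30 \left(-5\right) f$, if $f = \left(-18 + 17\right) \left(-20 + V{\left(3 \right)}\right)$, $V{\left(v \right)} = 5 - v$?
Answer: $-2700$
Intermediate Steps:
$f = 18$ ($f = \left(-18 + 17\right) \left(-20 + \left(5 - 3\right)\right) = - (-20 + \left(5 - 3\right)) = - (-20 + 2) = \left(-1\right) \left(-18\right) = 18$)
$30 \left(-5\right) f = 30 \left(-5\right) 18 = \left(-150\right) 18 = -2700$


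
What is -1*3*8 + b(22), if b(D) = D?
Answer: -2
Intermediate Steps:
-1*3*8 + b(22) = -1*3*8 + 22 = -3*8 + 22 = -24 + 22 = -2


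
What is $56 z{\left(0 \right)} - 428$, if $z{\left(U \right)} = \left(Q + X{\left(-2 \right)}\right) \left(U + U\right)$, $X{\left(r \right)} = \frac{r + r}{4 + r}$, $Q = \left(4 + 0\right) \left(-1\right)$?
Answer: $-428$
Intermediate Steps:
$Q = -4$ ($Q = 4 \left(-1\right) = -4$)
$X{\left(r \right)} = \frac{2 r}{4 + r}$
$z{\left(U \right)} = - 12 U$ ($z{\left(U \right)} = \left(-4 + 2 \left(-2\right) \frac{1}{4 - 2}\right) \left(U + U\right) = \left(-4 + 2 \left(-2\right) \frac{1}{2}\right) 2 U = \left(-4 - 2\right) 2 U = - 6 \cdot 2 U = - 12 U$)
$56 z{\left(0 \right)} - 428 = 56 \left(\left(-12\right) 0\right) - 428 = 56 \cdot 0 - 428 = 0 - 428 = -428$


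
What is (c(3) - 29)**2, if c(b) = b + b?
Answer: 529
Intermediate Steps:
c(b) = 2*b
(c(3) - 29)**2 = (2*3 - 29)**2 = (6 - 29)**2 = (-23)**2 = 529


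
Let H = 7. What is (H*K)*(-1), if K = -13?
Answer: 91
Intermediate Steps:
(H*K)*(-1) = (7*(-13))*(-1) = -91*(-1) = 91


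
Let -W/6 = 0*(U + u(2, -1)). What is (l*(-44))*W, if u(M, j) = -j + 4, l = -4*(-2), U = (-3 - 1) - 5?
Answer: 0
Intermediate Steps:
U = -9 (U = -4 - 5 = -9)
l = 8
u(M, j) = 4 - j
W = 0 (W = -0*(-9 + (4 - 1*(-1))) = -0*(-9 + (4 + 1)) = -0*(-9 + 5) = -0*(-4) = -6*0 = 0)
(l*(-44))*W = (8*(-44))*0 = -352*0 = 0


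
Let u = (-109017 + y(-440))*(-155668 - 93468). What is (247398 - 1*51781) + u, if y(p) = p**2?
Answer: -21072474671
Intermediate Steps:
u = -21072670288 (u = (-109017 + (-440)**2)*(-155668 - 93468) = (-109017 + 193600)*(-249136) = 84583*(-249136) = -21072670288)
(247398 - 1*51781) + u = (247398 - 1*51781) - 21072670288 = (247398 - 51781) - 21072670288 = 195617 - 21072670288 = -21072474671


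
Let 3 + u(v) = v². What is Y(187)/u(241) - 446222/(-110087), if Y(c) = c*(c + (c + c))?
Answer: 37464578225/6393632786 ≈ 5.8597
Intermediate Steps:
u(v) = -3 + v²
Y(c) = 3*c² (Y(c) = c*(c + 2*c) = c*(3*c) = 3*c²)
Y(187)/u(241) - 446222/(-110087) = (3*187²)/(-3 + 241²) - 446222/(-110087) = (3*34969)/(-3 + 58081) - 446222*(-1/110087) = 104907/58078 + 446222/110087 = 37464578225/6393632786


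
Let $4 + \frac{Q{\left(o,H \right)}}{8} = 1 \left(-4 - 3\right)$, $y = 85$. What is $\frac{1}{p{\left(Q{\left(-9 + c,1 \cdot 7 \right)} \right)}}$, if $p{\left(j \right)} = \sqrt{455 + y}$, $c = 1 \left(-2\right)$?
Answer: $\frac{\sqrt{15}}{90} \approx 0.043033$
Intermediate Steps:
$c = -2$
$Q{\left(o,H \right)} = -88$ ($Q{\left(o,H \right)} = -32 + 8 \cdot 1 \left(-4 - 3\right) = -32 + 8 \cdot 1 \left(-7\right) = -32 + 8 \left(-7\right) = -32 - 56 = -88$)
$p{\left(j \right)} = 6 \sqrt{15}$ ($p{\left(j \right)} = \sqrt{455 + 85} = \sqrt{540} = 6 \sqrt{15}$)
$\frac{1}{p{\left(Q{\left(-9 + c,1 \cdot 7 \right)} \right)}} = \frac{1}{6 \sqrt{15}} = \frac{\sqrt{15}}{90}$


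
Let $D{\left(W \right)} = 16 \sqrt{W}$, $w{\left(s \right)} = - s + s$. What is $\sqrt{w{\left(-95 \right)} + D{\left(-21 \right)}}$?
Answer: $4 \sqrt[4]{21} \sqrt{i} \approx 6.0548 + 6.0548 i$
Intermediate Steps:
$w{\left(s \right)} = 0$
$\sqrt{w{\left(-95 \right)} + D{\left(-21 \right)}} = \sqrt{0 + 16 \sqrt{-21}} = \sqrt{0 + 16 i \sqrt{21}} = \sqrt{16 i \sqrt{21}} = 4 \sqrt[4]{21} \sqrt{i}$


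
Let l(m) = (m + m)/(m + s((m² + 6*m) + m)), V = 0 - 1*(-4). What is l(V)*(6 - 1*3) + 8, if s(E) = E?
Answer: 17/2 ≈ 8.5000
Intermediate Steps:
V = 4 (V = 0 + 4 = 4)
l(m) = 2*m/(m² + 8*m) (l(m) = (m + m)/(m + ((m² + 6*m) + m)) = (2*m)/(m + (m² + 7*m)) = (2*m)/(m² + 8*m) = 2*m/(m² + 8*m))
l(V)*(6 - 1*3) + 8 = (2/(8 + 4))*(6 - 1*3) + 8 = (2/12)*(6 - 3) + 8 = (2*(1/12))*3 + 8 = (⅙)*3 + 8 = ½ + 8 = 17/2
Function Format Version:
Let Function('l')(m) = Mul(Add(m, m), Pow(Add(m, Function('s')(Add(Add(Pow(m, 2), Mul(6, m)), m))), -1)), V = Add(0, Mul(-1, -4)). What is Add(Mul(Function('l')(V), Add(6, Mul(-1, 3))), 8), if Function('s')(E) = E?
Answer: Rational(17, 2) ≈ 8.5000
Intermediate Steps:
V = 4 (V = Add(0, 4) = 4)
Function('l')(m) = Mul(2, m, Pow(Add(Pow(m, 2), Mul(8, m)), -1)) (Function('l')(m) = Mul(Add(m, m), Pow(Add(m, Add(Add(Pow(m, 2), Mul(6, m)), m)), -1)) = Mul(Mul(2, m), Pow(Add(m, Add(Pow(m, 2), Mul(7, m))), -1)) = Mul(Mul(2, m), Pow(Add(Pow(m, 2), Mul(8, m)), -1)) = Mul(2, m, Pow(Add(Pow(m, 2), Mul(8, m)), -1)))
Add(Mul(Function('l')(V), Add(6, Mul(-1, 3))), 8) = Add(Mul(Mul(2, Pow(Add(8, 4), -1)), Add(6, Mul(-1, 3))), 8) = Add(Mul(Mul(2, Pow(12, -1)), Add(6, -3)), 8) = Add(Mul(Mul(2, Rational(1, 12)), 3), 8) = Add(Mul(Rational(1, 6), 3), 8) = Add(Rational(1, 2), 8) = Rational(17, 2)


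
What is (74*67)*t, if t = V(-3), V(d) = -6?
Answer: -29748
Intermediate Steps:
t = -6
(74*67)*t = (74*67)*(-6) = 4958*(-6) = -29748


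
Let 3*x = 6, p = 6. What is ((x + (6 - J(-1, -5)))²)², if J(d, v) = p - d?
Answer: 1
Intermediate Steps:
J(d, v) = 6 - d
x = 2 (x = (⅓)*6 = 2)
((x + (6 - J(-1, -5)))²)² = ((2 + (6 - (6 - 1*(-1))))²)² = ((2 + (6 - (6 + 1)))²)² = ((2 + (6 - 1*7))²)² = ((2 + (6 - 7))²)² = ((2 - 1)²)² = (1²)² = 1² = 1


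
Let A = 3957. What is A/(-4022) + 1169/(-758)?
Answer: -1925281/762169 ≈ -2.5261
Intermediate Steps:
A/(-4022) + 1169/(-758) = 3957/(-4022) + 1169/(-758) = 3957*(-1/4022) + 1169*(-1/758) = -3957/4022 - 1169/758 = -1925281/762169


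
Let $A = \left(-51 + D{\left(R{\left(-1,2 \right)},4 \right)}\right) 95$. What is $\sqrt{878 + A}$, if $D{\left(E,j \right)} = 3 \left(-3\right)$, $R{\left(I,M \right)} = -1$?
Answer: $i \sqrt{4822} \approx 69.441 i$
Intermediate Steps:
$D{\left(E,j \right)} = -9$
$A = -5700$ ($A = \left(-51 - 9\right) 95 = \left(-60\right) 95 = -5700$)
$\sqrt{878 + A} = \sqrt{878 - 5700} = \sqrt{-4822} = i \sqrt{4822}$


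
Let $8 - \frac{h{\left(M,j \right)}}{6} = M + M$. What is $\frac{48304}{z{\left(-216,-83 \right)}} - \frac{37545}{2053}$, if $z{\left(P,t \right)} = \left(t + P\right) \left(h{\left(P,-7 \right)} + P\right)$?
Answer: $- \frac{3413860379}{185995641} \approx -18.355$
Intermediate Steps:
$h{\left(M,j \right)} = 48 - 12 M$ ($h{\left(M,j \right)} = 48 - 6 \left(M + M\right) = 48 - 6 \cdot 2 M = 48 - 12 M$)
$z{\left(P,t \right)} = \left(48 - 11 P\right) \left(P + t\right)$ ($z{\left(P,t \right)} = \left(t + P\right) \left(\left(48 - 12 P\right) + P\right) = \left(P + t\right) \left(48 - 11 P\right) = \left(48 - 11 P\right) \left(P + t\right)$)
$\frac{48304}{z{\left(-216,-83 \right)}} - \frac{37545}{2053} = \frac{48304}{- 11 \left(-216\right)^{2} + 48 \left(-216\right) + 48 \left(-83\right) - \left(-2376\right) \left(-83\right)} - \frac{37545}{2053} = \frac{48304}{\left(-11\right) 46656 - 10368 - 3984 - 197208} - \frac{37545}{2053} = \frac{48304}{-513216 - 10368 - 3984 - 197208} - \frac{37545}{2053} = \frac{48304}{-724776} - \frac{37545}{2053} = 48304 \left(- \frac{1}{724776}\right) - \frac{37545}{2053} = - \frac{6038}{90597} - \frac{37545}{2053} = - \frac{3413860379}{185995641}$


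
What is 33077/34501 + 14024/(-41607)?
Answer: 892392715/1435483107 ≈ 0.62167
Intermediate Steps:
33077/34501 + 14024/(-41607) = 33077*(1/34501) + 14024*(-1/41607) = 33077/34501 - 14024/41607 = 892392715/1435483107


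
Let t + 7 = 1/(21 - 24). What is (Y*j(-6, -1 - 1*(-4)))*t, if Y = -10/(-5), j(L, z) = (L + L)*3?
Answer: 528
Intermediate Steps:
j(L, z) = 6*L (j(L, z) = (2*L)*3 = 6*L)
t = -22/3 (t = -7 + 1/(21 - 24) = -7 + 1/(-3) = -7 - 1/3 = -22/3 ≈ -7.3333)
Y = 2 (Y = -10*(-1/5) = 2)
(Y*j(-6, -1 - 1*(-4)))*t = (2*(6*(-6)))*(-22/3) = (2*(-36))*(-22/3) = -72*(-22/3) = 528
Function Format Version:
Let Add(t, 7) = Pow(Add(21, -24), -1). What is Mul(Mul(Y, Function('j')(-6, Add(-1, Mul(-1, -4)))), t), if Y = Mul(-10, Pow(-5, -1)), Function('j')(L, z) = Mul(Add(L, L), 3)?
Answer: 528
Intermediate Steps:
Function('j')(L, z) = Mul(6, L) (Function('j')(L, z) = Mul(Mul(2, L), 3) = Mul(6, L))
t = Rational(-22, 3) (t = Add(-7, Pow(Add(21, -24), -1)) = Add(-7, Pow(-3, -1)) = Add(-7, Rational(-1, 3)) = Rational(-22, 3) ≈ -7.3333)
Y = 2 (Y = Mul(-10, Rational(-1, 5)) = 2)
Mul(Mul(Y, Function('j')(-6, Add(-1, Mul(-1, -4)))), t) = Mul(Mul(2, Mul(6, -6)), Rational(-22, 3)) = Mul(Mul(2, -36), Rational(-22, 3)) = Mul(-72, Rational(-22, 3)) = 528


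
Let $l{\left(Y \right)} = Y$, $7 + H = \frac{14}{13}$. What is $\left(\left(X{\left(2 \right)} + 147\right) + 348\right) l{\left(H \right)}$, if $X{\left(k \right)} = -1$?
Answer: $-2926$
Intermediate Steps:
$H = - \frac{77}{13}$ ($H = -7 + \frac{14}{13} = - \frac{77}{13} \approx -5.9231$)
$\left(\left(X{\left(2 \right)} + 147\right) + 348\right) l{\left(H \right)} = \left(\left(-1 + 147\right) + 348\right) \left(- \frac{77}{13}\right) = \left(146 + 348\right) \left(- \frac{77}{13}\right) = 494 \left(- \frac{77}{13}\right) = -2926$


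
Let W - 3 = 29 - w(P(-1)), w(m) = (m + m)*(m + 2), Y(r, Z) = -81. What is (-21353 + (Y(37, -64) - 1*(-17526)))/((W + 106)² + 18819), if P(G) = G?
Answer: -3908/38419 ≈ -0.10172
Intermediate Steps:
w(m) = 2*m*(2 + m) (w(m) = (2*m)*(2 + m) = 2*m*(2 + m))
W = 34 (W = 3 + (29 - 2*(-1)*(2 - 1)) = 3 + (29 - 2*(-1)) = 3 + (29 - 1*(-2)) = 3 + (29 + 2) = 3 + 31 = 34)
(-21353 + (Y(37, -64) - 1*(-17526)))/((W + 106)² + 18819) = (-21353 + (-81 - 1*(-17526)))/((34 + 106)² + 18819) = (-21353 + (-81 + 17526))/(140² + 18819) = (-21353 + 17445)/(19600 + 18819) = -3908/38419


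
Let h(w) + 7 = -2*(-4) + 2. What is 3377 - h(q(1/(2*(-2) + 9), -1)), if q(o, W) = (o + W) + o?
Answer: 3374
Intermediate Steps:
q(o, W) = W + 2*o (q(o, W) = (W + o) + o = W + 2*o)
h(w) = 3 (h(w) = -7 + (-2*(-4) + 2) = -7 + (8 + 2) = -7 + 10 = 3)
3377 - h(q(1/(2*(-2) + 9), -1)) = 3377 - 1*3 = 3377 - 3 = 3374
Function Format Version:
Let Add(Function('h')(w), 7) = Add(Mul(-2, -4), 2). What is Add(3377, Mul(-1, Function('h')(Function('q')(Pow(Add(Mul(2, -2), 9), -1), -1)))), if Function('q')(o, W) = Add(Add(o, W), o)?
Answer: 3374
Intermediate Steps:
Function('q')(o, W) = Add(W, Mul(2, o)) (Function('q')(o, W) = Add(Add(W, o), o) = Add(W, Mul(2, o)))
Function('h')(w) = 3 (Function('h')(w) = Add(-7, Add(Mul(-2, -4), 2)) = Add(-7, Add(8, 2)) = Add(-7, 10) = 3)
Add(3377, Mul(-1, Function('h')(Function('q')(Pow(Add(Mul(2, -2), 9), -1), -1)))) = Add(3377, Mul(-1, 3)) = Add(3377, -3) = 3374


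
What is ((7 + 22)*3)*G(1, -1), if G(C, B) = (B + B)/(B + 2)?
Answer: -174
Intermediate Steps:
G(C, B) = 2*B/(2 + B) (G(C, B) = (2*B)/(2 + B) = 2*B/(2 + B))
((7 + 22)*3)*G(1, -1) = ((7 + 22)*3)*(2*(-1)/(2 - 1)) = (29*3)*(2*(-1)/1) = 87*(2*(-1)*1) = 87*(-2) = -174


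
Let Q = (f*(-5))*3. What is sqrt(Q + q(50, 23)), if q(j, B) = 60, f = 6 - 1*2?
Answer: 0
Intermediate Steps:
f = 4 (f = 6 - 2 = 4)
Q = -60 (Q = (4*(-5))*3 = -20*3 = -60)
sqrt(Q + q(50, 23)) = sqrt(-60 + 60) = sqrt(0) = 0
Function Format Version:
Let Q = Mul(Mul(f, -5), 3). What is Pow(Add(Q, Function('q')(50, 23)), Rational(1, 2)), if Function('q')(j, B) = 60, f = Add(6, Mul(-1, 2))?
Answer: 0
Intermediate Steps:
f = 4 (f = Add(6, -2) = 4)
Q = -60 (Q = Mul(Mul(4, -5), 3) = Mul(-20, 3) = -60)
Pow(Add(Q, Function('q')(50, 23)), Rational(1, 2)) = Pow(Add(-60, 60), Rational(1, 2)) = Pow(0, Rational(1, 2)) = 0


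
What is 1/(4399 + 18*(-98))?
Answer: 1/2635 ≈ 0.00037951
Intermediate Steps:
1/(4399 + 18*(-98)) = 1/(4399 - 1764) = 1/2635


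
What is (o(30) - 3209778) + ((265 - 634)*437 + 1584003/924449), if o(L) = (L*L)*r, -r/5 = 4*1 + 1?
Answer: -3137144755416/924449 ≈ -3.3935e+6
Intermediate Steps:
r = -25 (r = -5*(4*1 + 1) = -5*(4 + 1) = -5*5 = -25)
o(L) = -25*L² (o(L) = (L*L)*(-25) = L²*(-25) = -25*L²)
(o(30) - 3209778) + ((265 - 634)*437 + 1584003/924449) = (-25*30² - 3209778) + ((265 - 634)*437 + 1584003/924449) = (-25*900 - 3209778) + (-369*437 + 1584003*(1/924449)) = (-22500 - 3209778) + (-161253 + 1584003/924449) = -3232278 - 149068590594/924449 = -3137144755416/924449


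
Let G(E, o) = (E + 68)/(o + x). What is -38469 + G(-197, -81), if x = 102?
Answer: -269326/7 ≈ -38475.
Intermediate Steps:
G(E, o) = (68 + E)/(102 + o) (G(E, o) = (E + 68)/(o + 102) = (68 + E)/(102 + o))
-38469 + G(-197, -81) = -38469 + (68 - 197)/(102 - 81) = -38469 - 129/21 = -38469 + (1/21)*(-129) = -38469 - 43/7 = -269326/7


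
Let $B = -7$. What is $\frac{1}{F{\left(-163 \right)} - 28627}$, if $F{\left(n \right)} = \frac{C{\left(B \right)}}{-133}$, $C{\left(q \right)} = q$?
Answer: $- \frac{19}{543912} \approx -3.4932 \cdot 10^{-5}$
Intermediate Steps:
$F{\left(n \right)} = \frac{1}{19}$ ($F{\left(n \right)} = - \frac{7}{-133} = \left(-7\right) \left(- \frac{1}{133}\right) = \frac{1}{19}$)
$\frac{1}{F{\left(-163 \right)} - 28627} = \frac{1}{\frac{1}{19} - 28627} = \frac{1}{- \frac{543912}{19}} = - \frac{19}{543912}$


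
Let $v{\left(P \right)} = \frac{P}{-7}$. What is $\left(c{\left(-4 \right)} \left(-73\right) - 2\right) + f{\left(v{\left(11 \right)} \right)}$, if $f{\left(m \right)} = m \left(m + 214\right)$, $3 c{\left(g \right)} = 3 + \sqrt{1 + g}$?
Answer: $- \frac{20032}{49} - \frac{73 i \sqrt{3}}{3} \approx -408.82 - 42.147 i$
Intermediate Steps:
$v{\left(P \right)} = - \frac{P}{7}$ ($v{\left(P \right)} = P \left(- \frac{1}{7}\right) = - \frac{P}{7}$)
$c{\left(g \right)} = 1 + \frac{\sqrt{1 + g}}{3}$ ($c{\left(g \right)} = \frac{3 + \sqrt{1 + g}}{3} = 1 + \frac{\sqrt{1 + g}}{3}$)
$f{\left(m \right)} = m \left(214 + m\right)$
$\left(c{\left(-4 \right)} \left(-73\right) - 2\right) + f{\left(v{\left(11 \right)} \right)} = \left(\left(1 + \frac{\sqrt{1 - 4}}{3}\right) \left(-73\right) - 2\right) + \left(- \frac{1}{7}\right) 11 \left(214 - \frac{11}{7}\right) = \left(\left(1 + \frac{\sqrt{-3}}{3}\right) \left(-73\right) - 2\right) - \frac{11 \left(214 - \frac{11}{7}\right)}{7} = \left(\left(1 + \frac{i \sqrt{3}}{3}\right) \left(-73\right) - 2\right) - \frac{16357}{49} = \left(\left(-73 - \frac{73 i \sqrt{3}}{3}\right) - 2\right) - \frac{16357}{49} = \left(-75 - \frac{73 i \sqrt{3}}{3}\right) - \frac{16357}{49} = - \frac{20032}{49} - \frac{73 i \sqrt{3}}{3}$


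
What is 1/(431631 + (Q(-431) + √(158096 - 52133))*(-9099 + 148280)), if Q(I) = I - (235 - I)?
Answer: -8013154/1111968080332507 - 1809353*√627/21127393526317633 ≈ -9.3507e-9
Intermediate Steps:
Q(I) = -235 + 2*I (Q(I) = I + (-235 + I) = -235 + 2*I)
1/(431631 + (Q(-431) + √(158096 - 52133))*(-9099 + 148280)) = 1/(431631 + ((-235 + 2*(-431)) + √(158096 - 52133))*(-9099 + 148280)) = 1/(431631 + ((-235 - 862) + √105963)*139181) = 1/(431631 + (-1097 + 13*√627)*139181) = 1/(431631 + (-152681557 + 1809353*√627)) = 1/(-152249926 + 1809353*√627)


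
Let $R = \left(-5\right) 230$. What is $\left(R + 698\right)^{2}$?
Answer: $204304$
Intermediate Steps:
$R = -1150$
$\left(R + 698\right)^{2} = \left(-1150 + 698\right)^{2} = \left(-452\right)^{2} = 204304$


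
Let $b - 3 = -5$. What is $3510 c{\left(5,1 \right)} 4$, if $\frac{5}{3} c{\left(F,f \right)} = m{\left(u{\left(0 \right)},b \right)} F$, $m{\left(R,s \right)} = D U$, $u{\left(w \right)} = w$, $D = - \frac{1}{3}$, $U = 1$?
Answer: $-14040$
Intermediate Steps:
$b = -2$ ($b = 3 - 5 = -2$)
$D = - \frac{1}{3}$ ($D = \left(-1\right) \frac{1}{3} = - \frac{1}{3} \approx -0.33333$)
$m{\left(R,s \right)} = - \frac{1}{3}$ ($m{\left(R,s \right)} = \left(- \frac{1}{3}\right) 1 = - \frac{1}{3}$)
$c{\left(F,f \right)} = - \frac{F}{5}$ ($c{\left(F,f \right)} = \frac{3 \left(- \frac{F}{3}\right)}{5} = - \frac{F}{5}$)
$3510 c{\left(5,1 \right)} 4 = 3510 \left(- \frac{1}{5}\right) 5 \cdot 4 = 3510 \left(\left(-1\right) 4\right) = 3510 \left(-4\right) = -14040$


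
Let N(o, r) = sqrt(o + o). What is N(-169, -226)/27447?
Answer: 13*I*sqrt(2)/27447 ≈ 0.00066983*I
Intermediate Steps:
N(o, r) = sqrt(2)*sqrt(o) (N(o, r) = sqrt(2*o) = sqrt(2)*sqrt(o))
N(-169, -226)/27447 = (sqrt(2)*sqrt(-169))/27447 = (sqrt(2)*(13*I))*(1/27447) = (13*I*sqrt(2))*(1/27447) = 13*I*sqrt(2)/27447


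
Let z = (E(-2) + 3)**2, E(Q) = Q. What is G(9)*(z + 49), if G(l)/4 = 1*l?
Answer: 1800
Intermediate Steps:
G(l) = 4*l (G(l) = 4*(1*l) = 4*l)
z = 1 (z = (-2 + 3)**2 = 1**2 = 1)
G(9)*(z + 49) = (4*9)*(1 + 49) = 36*50 = 1800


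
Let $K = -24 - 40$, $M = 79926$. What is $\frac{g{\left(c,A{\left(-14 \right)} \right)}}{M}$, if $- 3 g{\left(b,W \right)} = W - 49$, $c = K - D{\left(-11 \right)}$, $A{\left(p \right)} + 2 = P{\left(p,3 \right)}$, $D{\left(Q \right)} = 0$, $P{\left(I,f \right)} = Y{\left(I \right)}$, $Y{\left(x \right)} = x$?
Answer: $\frac{65}{239778} \approx 0.00027108$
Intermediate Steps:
$P{\left(I,f \right)} = I$
$K = -64$ ($K = -24 - 40 = -64$)
$A{\left(p \right)} = -2 + p$
$c = -64$ ($c = -64 - 0 = -64 + 0 = -64$)
$g{\left(b,W \right)} = \frac{49}{3} - \frac{W}{3}$ ($g{\left(b,W \right)} = - \frac{W - 49}{3} = - \frac{-49 + W}{3} = \frac{49}{3} - \frac{W}{3}$)
$\frac{g{\left(c,A{\left(-14 \right)} \right)}}{M} = \frac{\frac{49}{3} - \frac{-2 - 14}{3}}{79926} = \left(\frac{49}{3} - - \frac{16}{3}\right) \frac{1}{79926} = \left(\frac{49}{3} + \frac{16}{3}\right) \frac{1}{79926} = \frac{65}{3} \cdot \frac{1}{79926} = \frac{65}{239778}$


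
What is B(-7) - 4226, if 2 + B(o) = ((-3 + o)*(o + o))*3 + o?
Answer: -3815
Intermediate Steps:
B(o) = -2 + o + 6*o*(-3 + o) (B(o) = -2 + (((-3 + o)*(o + o))*3 + o) = -2 + (((-3 + o)*(2*o))*3 + o) = -2 + ((2*o*(-3 + o))*3 + o) = -2 + (6*o*(-3 + o) + o) = -2 + (o + 6*o*(-3 + o)) = -2 + o + 6*o*(-3 + o))
B(-7) - 4226 = (-2 - 17*(-7) + 6*(-7)**2) - 4226 = (-2 + 119 + 6*49) - 4226 = (-2 + 119 + 294) - 4226 = 411 - 4226 = -3815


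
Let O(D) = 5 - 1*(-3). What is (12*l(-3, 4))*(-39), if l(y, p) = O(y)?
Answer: -3744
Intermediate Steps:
O(D) = 8 (O(D) = 5 + 3 = 8)
l(y, p) = 8
(12*l(-3, 4))*(-39) = (12*8)*(-39) = 96*(-39) = -3744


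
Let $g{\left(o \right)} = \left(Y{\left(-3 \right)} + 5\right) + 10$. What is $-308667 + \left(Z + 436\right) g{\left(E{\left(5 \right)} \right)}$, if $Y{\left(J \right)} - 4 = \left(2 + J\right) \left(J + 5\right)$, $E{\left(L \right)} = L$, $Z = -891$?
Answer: $-316402$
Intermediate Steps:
$Y{\left(J \right)} = 4 + \left(2 + J\right) \left(5 + J\right)$ ($Y{\left(J \right)} = 4 + \left(2 + J\right) \left(J + 5\right) = 4 + \left(2 + J\right) \left(5 + J\right)$)
$g{\left(o \right)} = 17$ ($g{\left(o \right)} = \left(\left(14 + \left(-3\right)^{2} + 7 \left(-3\right)\right) + 5\right) + 10 = \left(\left(14 + 9 - 21\right) + 5\right) + 10 = \left(2 + 5\right) + 10 = 7 + 10 = 17$)
$-308667 + \left(Z + 436\right) g{\left(E{\left(5 \right)} \right)} = -308667 + \left(-891 + 436\right) 17 = -308667 - 7735 = -316402$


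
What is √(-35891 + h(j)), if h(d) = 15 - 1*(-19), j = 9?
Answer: I*√35857 ≈ 189.36*I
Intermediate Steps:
h(d) = 34 (h(d) = 15 + 19 = 34)
√(-35891 + h(j)) = √(-35891 + 34) = √(-35857) = I*√35857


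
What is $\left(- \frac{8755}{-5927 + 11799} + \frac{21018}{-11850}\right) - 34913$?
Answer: $- \frac{404930904341}{11597200} \approx -34916.0$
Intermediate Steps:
$\left(- \frac{8755}{-5927 + 11799} + \frac{21018}{-11850}\right) - 34913 = \left(- \frac{8755}{5872} + 21018 \left(- \frac{1}{11850}\right)\right) - 34913 = \left(\left(-8755\right) \frac{1}{5872} - \frac{3503}{1975}\right) - 34913 = \left(- \frac{8755}{5872} - \frac{3503}{1975}\right) - 34913 = - \frac{37860741}{11597200} - 34913 = - \frac{404930904341}{11597200}$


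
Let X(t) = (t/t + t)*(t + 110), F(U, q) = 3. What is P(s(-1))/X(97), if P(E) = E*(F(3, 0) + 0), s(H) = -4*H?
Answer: 2/3381 ≈ 0.00059154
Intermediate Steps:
X(t) = (1 + t)*(110 + t)
P(E) = 3*E (P(E) = E*(3 + 0) = E*3 = 3*E)
P(s(-1))/X(97) = (3*(-4*(-1)))/(110 + 97² + 111*97) = (3*4)/(110 + 9409 + 10767) = 12/20286 = 12*(1/20286) = 2/3381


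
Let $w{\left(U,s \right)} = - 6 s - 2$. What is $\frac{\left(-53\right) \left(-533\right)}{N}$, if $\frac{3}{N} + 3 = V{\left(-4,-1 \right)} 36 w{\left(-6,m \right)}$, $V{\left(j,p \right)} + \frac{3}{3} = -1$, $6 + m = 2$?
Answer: $-14943721$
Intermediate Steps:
$m = -4$ ($m = -6 + 2 = -4$)
$V{\left(j,p \right)} = -2$ ($V{\left(j,p \right)} = -1 - 1 = -2$)
$w{\left(U,s \right)} = -2 - 6 s$
$N = - \frac{1}{529}$ ($N = \frac{3}{-3 + \left(-2\right) 36 \left(-2 - -24\right)} = \frac{3}{-3 - 72 \left(-2 + 24\right)} = \frac{3}{-3 - 1584} = \frac{3}{-1587} = 3 \left(- \frac{1}{1587}\right) = - \frac{1}{529} \approx -0.0018904$)
$\frac{\left(-53\right) \left(-533\right)}{N} = \frac{\left(-53\right) \left(-533\right)}{- \frac{1}{529}} = 28249 \left(-529\right) = -14943721$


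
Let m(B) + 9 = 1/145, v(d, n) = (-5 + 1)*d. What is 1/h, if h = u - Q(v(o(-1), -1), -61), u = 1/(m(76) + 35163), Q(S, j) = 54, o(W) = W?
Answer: -5097331/275255729 ≈ -0.018519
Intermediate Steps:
v(d, n) = -4*d
m(B) = -1304/145 (m(B) = -9 + 1/145 = -1304/145)
u = 145/5097331 (u = 1/(-1304/145 + 35163) = 1/(5097331/145) = 145/5097331 ≈ 2.8446e-5)
h = -275255729/5097331 (h = 145/5097331 - 1*54 = 145/5097331 - 54 = -275255729/5097331 ≈ -54.000)
1/h = 1/(-275255729/5097331) = -5097331/275255729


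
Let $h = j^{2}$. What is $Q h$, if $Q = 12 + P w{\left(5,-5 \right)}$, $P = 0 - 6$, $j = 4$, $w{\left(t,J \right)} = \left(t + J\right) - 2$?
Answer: $384$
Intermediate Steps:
$w{\left(t,J \right)} = -2 + J + t$ ($w{\left(t,J \right)} = \left(J + t\right) - 2 = -2 + J + t$)
$h = 16$ ($h = 4^{2} = 16$)
$P = -6$ ($P = 0 - 6 = -6$)
$Q = 24$ ($Q = 12 - 6 \left(-2 - 5 + 5\right) = 12 - -12 = 12 + 12 = 24$)
$Q h = 24 \cdot 16 = 384$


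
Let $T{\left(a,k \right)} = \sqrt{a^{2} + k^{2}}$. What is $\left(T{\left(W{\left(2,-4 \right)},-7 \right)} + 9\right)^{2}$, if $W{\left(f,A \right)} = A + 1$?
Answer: $\left(9 + \sqrt{58}\right)^{2} \approx 276.08$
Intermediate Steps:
$W{\left(f,A \right)} = 1 + A$
$\left(T{\left(W{\left(2,-4 \right)},-7 \right)} + 9\right)^{2} = \left(\sqrt{\left(1 - 4\right)^{2} + \left(-7\right)^{2}} + 9\right)^{2} = \left(\sqrt{\left(-3\right)^{2} + 49} + 9\right)^{2} = \left(\sqrt{9 + 49} + 9\right)^{2} = \left(\sqrt{58} + 9\right)^{2} = \left(9 + \sqrt{58}\right)^{2}$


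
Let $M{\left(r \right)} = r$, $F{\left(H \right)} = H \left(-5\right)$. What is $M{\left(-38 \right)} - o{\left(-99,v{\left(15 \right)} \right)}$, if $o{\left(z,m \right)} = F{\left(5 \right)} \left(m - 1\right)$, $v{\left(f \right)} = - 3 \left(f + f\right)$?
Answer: $-2313$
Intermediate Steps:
$F{\left(H \right)} = - 5 H$
$v{\left(f \right)} = - 6 f$ ($v{\left(f \right)} = - 3 \cdot 2 f = - 6 f$)
$o{\left(z,m \right)} = 25 - 25 m$ ($o{\left(z,m \right)} = \left(-5\right) 5 \left(m - 1\right) = - 25 \left(-1 + m\right) = 25 - 25 m$)
$M{\left(-38 \right)} - o{\left(-99,v{\left(15 \right)} \right)} = -38 - \left(25 - 25 \left(\left(-6\right) 15\right)\right) = -38 - \left(25 - -2250\right) = -38 - \left(25 + 2250\right) = -38 - 2275 = -2313$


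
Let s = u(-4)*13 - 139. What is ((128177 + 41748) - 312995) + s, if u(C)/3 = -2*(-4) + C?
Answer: -143053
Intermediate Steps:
u(C) = 24 + 3*C (u(C) = 3*(-2*(-4) + C) = 3*(8 + C) = 24 + 3*C)
s = 17 (s = (24 + 3*(-4))*13 - 139 = (24 - 12)*13 - 139 = 12*13 - 139 = 156 - 139 = 17)
((128177 + 41748) - 312995) + s = ((128177 + 41748) - 312995) + 17 = (169925 - 312995) + 17 = -143070 + 17 = -143053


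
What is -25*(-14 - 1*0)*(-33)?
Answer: -11550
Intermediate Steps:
-25*(-14 - 1*0)*(-33) = -25*(-14 + 0)*(-33) = -25*(-14)*(-33) = 350*(-33) = -11550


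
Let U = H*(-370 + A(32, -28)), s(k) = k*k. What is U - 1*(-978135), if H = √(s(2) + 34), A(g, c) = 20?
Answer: 978135 - 350*√38 ≈ 9.7598e+5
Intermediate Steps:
s(k) = k²
H = √38 (H = √(2² + 34) = √(4 + 34) = √38 ≈ 6.1644)
U = -350*√38 (U = √38*(-370 + 20) = √38*(-350) = -350*√38 ≈ -2157.5)
U - 1*(-978135) = -350*√38 - 1*(-978135) = -350*√38 + 978135 = 978135 - 350*√38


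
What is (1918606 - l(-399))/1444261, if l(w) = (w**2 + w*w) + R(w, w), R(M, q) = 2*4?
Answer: 123092/111097 ≈ 1.1080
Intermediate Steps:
R(M, q) = 8
l(w) = 8 + 2*w**2 (l(w) = (w**2 + w*w) + 8 = (w**2 + w**2) + 8 = 2*w**2 + 8 = 8 + 2*w**2)
(1918606 - l(-399))/1444261 = (1918606 - (8 + 2*(-399)**2))/1444261 = (1918606 - (8 + 2*159201))*(1/1444261) = (1918606 - (8 + 318402))*(1/1444261) = (1918606 - 1*318410)*(1/1444261) = (1918606 - 318410)*(1/1444261) = 1600196*(1/1444261) = 123092/111097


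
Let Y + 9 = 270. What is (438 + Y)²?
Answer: 488601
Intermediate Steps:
Y = 261 (Y = -9 + 270 = 261)
(438 + Y)² = (438 + 261)² = 699² = 488601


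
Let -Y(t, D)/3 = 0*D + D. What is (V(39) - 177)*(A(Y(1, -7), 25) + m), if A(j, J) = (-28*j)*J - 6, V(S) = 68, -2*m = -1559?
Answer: 3035977/2 ≈ 1.5180e+6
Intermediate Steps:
m = 1559/2 (m = -½*(-1559) = 1559/2 ≈ 779.50)
Y(t, D) = -3*D (Y(t, D) = -3*(0*D + D) = -3*(0 + D) = -3*D)
A(j, J) = -6 - 28*J*j (A(j, J) = -28*J*j - 6 = -6 - 28*J*j)
(V(39) - 177)*(A(Y(1, -7), 25) + m) = (68 - 177)*((-6 - 28*25*(-3*(-7))) + 1559/2) = -109*((-6 - 28*25*21) + 1559/2) = -109*((-6 - 14700) + 1559/2) = -109*(-14706 + 1559/2) = -109*(-27853/2) = 3035977/2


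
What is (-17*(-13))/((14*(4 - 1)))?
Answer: 221/42 ≈ 5.2619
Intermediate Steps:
(-17*(-13))/((14*(4 - 1))) = 221/((14*3)) = 221/42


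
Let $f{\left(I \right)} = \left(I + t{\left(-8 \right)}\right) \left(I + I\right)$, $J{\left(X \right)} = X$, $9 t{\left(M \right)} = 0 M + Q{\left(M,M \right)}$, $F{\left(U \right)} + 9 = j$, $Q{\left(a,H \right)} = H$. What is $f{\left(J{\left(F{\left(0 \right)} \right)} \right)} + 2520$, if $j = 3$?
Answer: $\frac{7808}{3} \approx 2602.7$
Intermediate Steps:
$F{\left(U \right)} = -6$ ($F{\left(U \right)} = -9 + 3 = -6$)
$t{\left(M \right)} = \frac{M}{9}$ ($t{\left(M \right)} = \frac{0 M + M}{9} = \frac{0 + M}{9} = \frac{M}{9}$)
$f{\left(I \right)} = 2 I \left(- \frac{8}{9} + I\right)$ ($f{\left(I \right)} = \left(I + \frac{1}{9} \left(-8\right)\right) \left(I + I\right) = \left(I - \frac{8}{9}\right) 2 I = \left(- \frac{8}{9} + I\right) 2 I = 2 I \left(- \frac{8}{9} + I\right)$)
$f{\left(J{\left(F{\left(0 \right)} \right)} \right)} + 2520 = \frac{2}{9} \left(-6\right) \left(-8 + 9 \left(-6\right)\right) + 2520 = \frac{2}{9} \left(-6\right) \left(-8 - 54\right) + 2520 = \frac{2}{9} \left(-6\right) \left(-62\right) + 2520 = \frac{248}{3} + 2520 = \frac{7808}{3}$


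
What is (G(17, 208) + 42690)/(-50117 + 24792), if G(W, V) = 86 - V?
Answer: -42568/25325 ≈ -1.6809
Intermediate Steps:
(G(17, 208) + 42690)/(-50117 + 24792) = ((86 - 1*208) + 42690)/(-50117 + 24792) = ((86 - 208) + 42690)/(-25325) = (-122 + 42690)*(-1/25325) = 42568*(-1/25325) = -42568/25325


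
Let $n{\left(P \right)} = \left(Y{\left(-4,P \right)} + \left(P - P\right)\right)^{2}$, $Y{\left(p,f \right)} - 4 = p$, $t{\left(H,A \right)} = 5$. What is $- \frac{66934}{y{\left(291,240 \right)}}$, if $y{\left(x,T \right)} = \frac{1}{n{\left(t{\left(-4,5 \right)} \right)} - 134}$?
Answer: $8969156$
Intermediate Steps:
$Y{\left(p,f \right)} = 4 + p$
$n{\left(P \right)} = 0$ ($n{\left(P \right)} = \left(\left(4 - 4\right) + \left(P - P\right)\right)^{2} = \left(0 + 0\right)^{2} = 0^{2} = 0$)
$y{\left(x,T \right)} = - \frac{1}{134}$ ($y{\left(x,T \right)} = \frac{1}{0 - 134} = \frac{1}{-134} = - \frac{1}{134}$)
$- \frac{66934}{y{\left(291,240 \right)}} = - \frac{66934}{- \frac{1}{134}} = \left(-66934\right) \left(-134\right) = 8969156$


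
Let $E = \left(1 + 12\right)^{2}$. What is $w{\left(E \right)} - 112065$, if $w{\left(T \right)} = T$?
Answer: $-111896$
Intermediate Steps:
$E = 169$ ($E = 13^{2} = 169$)
$w{\left(E \right)} - 112065 = 169 - 112065 = -111896$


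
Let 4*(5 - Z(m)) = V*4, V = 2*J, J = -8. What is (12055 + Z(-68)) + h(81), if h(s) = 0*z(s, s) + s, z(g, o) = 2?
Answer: 12157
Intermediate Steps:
V = -16 (V = 2*(-8) = -16)
Z(m) = 21 (Z(m) = 5 - (-4)*4 = 5 - ¼*(-64) = 5 + 16 = 21)
h(s) = s (h(s) = 0*2 + s = 0 + s = s)
(12055 + Z(-68)) + h(81) = (12055 + 21) + 81 = 12076 + 81 = 12157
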